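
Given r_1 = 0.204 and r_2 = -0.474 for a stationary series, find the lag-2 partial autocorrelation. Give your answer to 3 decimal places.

φ_{22} = (r_2 − r_1²) / (1 − r_1²)
r_1² = (0.204)² = 0.041616
Numerator = -0.474 − 0.0416 = -0.5156; denominator = 1 − 0.0416 = 0.9584
φ_{22} = -0.5156 / 0.9584 = -0.538

-0.538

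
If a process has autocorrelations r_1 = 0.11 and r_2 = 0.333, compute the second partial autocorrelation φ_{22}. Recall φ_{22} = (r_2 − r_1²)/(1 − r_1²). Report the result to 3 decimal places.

φ_{22} = (r_2 − r_1²) / (1 − r_1²)
r_1² = (0.11)² = 0.0121
Numerator = 0.333 − 0.0121 = 0.3209; denominator = 1 − 0.0121 = 0.9879
φ_{22} = 0.3209 / 0.9879 = 0.325

0.325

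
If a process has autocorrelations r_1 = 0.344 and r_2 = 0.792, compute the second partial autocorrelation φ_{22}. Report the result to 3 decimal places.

φ_{22} = (r_2 − r_1²) / (1 − r_1²)
r_1² = (0.344)² = 0.118336
Numerator = 0.792 − 0.1183 = 0.6737; denominator = 1 − 0.1183 = 0.8817
φ_{22} = 0.6737 / 0.8817 = 0.764

0.764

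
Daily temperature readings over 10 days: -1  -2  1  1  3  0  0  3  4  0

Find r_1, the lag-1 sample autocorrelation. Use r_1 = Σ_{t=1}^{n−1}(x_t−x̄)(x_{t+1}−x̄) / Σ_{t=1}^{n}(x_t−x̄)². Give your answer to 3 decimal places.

Mean x̄ = (-1 − 2 + 1 + 1 + 3 + 0 + 0 + 3 + 4 + 0)/10 = 0.9000
Numerator Σ_{t=1}^{9}(x_t−x̄)(x_{t+1}−x̄) = 6.1900
Denominator Σ(x_t−x̄)² = 32.9000
r_1 = 6.1900 / 32.9000 = 0.188

0.188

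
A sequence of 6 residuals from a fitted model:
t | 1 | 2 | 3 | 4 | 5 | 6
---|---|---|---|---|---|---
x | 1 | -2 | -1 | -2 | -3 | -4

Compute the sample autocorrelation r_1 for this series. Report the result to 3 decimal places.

Mean x̄ = (1 − 2 − 1 − 2 − 3 − 4)/6 = -1.8333
Deviations from mean: 2.8333, -0.1667, 0.8333, -0.1667, -1.1667, -2.1667
Numerator Σ_{t=1}^{5}(x_t−x̄)(x_{t+1}−x̄) = 1.9722
Denominator Σ(x_t−x̄)² = 14.8333
r_1 = 1.9722 / 14.8333 = 0.133

0.133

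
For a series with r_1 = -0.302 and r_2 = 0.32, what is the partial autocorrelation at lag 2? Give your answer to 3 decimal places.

φ_{22} = (r_2 − r_1²) / (1 − r_1²)
r_1² = (-0.302)² = 0.091204
Numerator = 0.32 − 0.0912 = 0.2288; denominator = 1 − 0.0912 = 0.9088
φ_{22} = 0.2288 / 0.9088 = 0.252

0.252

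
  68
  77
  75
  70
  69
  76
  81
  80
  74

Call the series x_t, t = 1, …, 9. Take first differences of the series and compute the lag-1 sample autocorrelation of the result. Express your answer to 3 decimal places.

0.107

First differences Δx: 9, -2, -5, -1, 7, 5, -1, -6
Mean of differences = 0.7500
Numerator Σ(Δx_t−Δx̄)(Δx_{t+1}−Δx̄) = 23.1875
Denominator Σ(Δx_t−Δx̄)² = 217.5000
r_1(Δx) = 23.1875 / 217.5000 = 0.107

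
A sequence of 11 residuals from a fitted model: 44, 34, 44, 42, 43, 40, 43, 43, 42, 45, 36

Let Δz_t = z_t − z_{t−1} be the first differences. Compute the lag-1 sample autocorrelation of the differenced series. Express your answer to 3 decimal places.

First differences Δz: -10, 10, -2, 1, -3, 3, 0, -1, 3, -9
Mean of differences = -0.8000
Numerator Σ(Δz_t−Δz̄)(Δz_{t+1}−Δz̄) = -155.8400
Denominator Σ(Δz_t−Δz̄)² = 307.6000
r_1(Δz) = -155.8400 / 307.6000 = -0.507

-0.507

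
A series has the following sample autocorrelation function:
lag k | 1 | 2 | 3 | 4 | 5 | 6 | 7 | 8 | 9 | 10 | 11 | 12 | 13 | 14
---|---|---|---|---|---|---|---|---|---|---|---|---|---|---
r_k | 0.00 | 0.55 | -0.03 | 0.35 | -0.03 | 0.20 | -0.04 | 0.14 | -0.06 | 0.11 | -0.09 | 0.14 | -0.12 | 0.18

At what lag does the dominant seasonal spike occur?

2

The largest autocorrelation is r_2 = 0.55, with weaker echoes at lags 4 (0.35), 6 (0.20) and 14 (0.18); the remaining lags stay at or below 0.14.
The dominant spike at lag 2 indicates a seasonal period of 2.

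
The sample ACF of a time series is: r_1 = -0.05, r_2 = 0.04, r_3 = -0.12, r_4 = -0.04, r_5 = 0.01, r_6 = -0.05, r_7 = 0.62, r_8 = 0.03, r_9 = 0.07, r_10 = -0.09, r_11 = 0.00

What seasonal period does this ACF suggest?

7

The largest autocorrelation is r_7 = 0.62; the remaining lags stay at or below 0.07.
The dominant spike at lag 7 indicates a seasonal period of 7.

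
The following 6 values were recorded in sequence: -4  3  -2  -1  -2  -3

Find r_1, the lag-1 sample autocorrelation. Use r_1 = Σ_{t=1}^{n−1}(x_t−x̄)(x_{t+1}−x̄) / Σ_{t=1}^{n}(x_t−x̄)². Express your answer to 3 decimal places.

-0.449

Mean x̄ = (-4 + 3 − 2 − 1 − 2 − 3)/6 = -1.5000
Numerator Σ_{t=1}^{5}(x_t−x̄)(x_{t+1}−x̄) = -13.2500
Denominator Σ(x_t−x̄)² = 29.5000
r_1 = -13.2500 / 29.5000 = -0.449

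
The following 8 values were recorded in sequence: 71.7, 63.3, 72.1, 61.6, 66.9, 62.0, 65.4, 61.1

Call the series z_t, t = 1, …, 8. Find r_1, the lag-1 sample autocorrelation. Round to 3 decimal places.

Mean z̄ = (71.7 + 63.3 + 72.1 + 61.6 + 66.9 + 62.0 + 65.4 + 61.1)/8 = 65.5125
Deviations from mean: 6.1875, -2.2125, 6.5875, -3.9125, 1.3875, -3.5125, -0.1125, -4.4125
Σ(z_t−z̄)(z_{t+1}−z̄) = (-13.6898) + (-14.5748) + (-25.7736) + (-5.4286) + (-4.8736) + (0.3952) + (0.4964) = -63.4489
Denominator Σ(z_t−z̄)² = 135.6288
r_1 = -63.4489 / 135.6288 = -0.468

-0.468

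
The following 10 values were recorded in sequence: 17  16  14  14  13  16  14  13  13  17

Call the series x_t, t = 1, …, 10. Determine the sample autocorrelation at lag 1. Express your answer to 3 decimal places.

0.034

Mean x̄ = (17 + 16 + 14 + 14 + 13 + 16 + 14 + 13 + 13 + 17)/10 = 14.7000
Numerator Σ_{t=1}^{9}(x_t−x̄)(x_{t+1}−x̄) = 0.8100
Denominator Σ(x_t−x̄)² = 24.1000
r_1 = 0.8100 / 24.1000 = 0.034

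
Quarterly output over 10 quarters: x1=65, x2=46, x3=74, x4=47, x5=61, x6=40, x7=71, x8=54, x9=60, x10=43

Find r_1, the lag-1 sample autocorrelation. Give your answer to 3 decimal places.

Mean x̄ = (65 + 46 + 74 + 47 + 61 + 40 + 71 + 54 + 60 + 43)/10 = 56.1000
Numerator Σ_{t=1}^{9}(x_t−x̄)(x_{t+1}−x̄) = -887.5100
Denominator Σ(x_t−x̄)² = 1280.9000
r_1 = -887.5100 / 1280.9000 = -0.693

-0.693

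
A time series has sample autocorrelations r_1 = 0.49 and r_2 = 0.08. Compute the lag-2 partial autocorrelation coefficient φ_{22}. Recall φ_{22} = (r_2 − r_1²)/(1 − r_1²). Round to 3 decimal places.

φ_{22} = (r_2 − r_1²) / (1 − r_1²)
r_1² = (0.49)² = 0.2401
Numerator = 0.08 − 0.2401 = -0.1601; denominator = 1 − 0.2401 = 0.7599
φ_{22} = -0.1601 / 0.7599 = -0.211

-0.211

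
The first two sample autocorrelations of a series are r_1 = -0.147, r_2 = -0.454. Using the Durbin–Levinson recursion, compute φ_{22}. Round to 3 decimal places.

-0.486

φ_{22} = (r_2 − r_1²) / (1 − r_1²)
r_1² = (-0.147)² = 0.021609
Numerator = -0.454 − 0.0216 = -0.4756; denominator = 1 − 0.0216 = 0.9784
φ_{22} = -0.4756 / 0.9784 = -0.486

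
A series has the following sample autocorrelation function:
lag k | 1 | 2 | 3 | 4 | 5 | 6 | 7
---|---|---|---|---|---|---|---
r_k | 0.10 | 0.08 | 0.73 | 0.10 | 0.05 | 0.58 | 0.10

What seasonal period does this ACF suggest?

3

The largest autocorrelation is r_3 = 0.73, with a weaker echo at lag 6 (0.58); the remaining lags stay at or below 0.10.
The dominant spike at lag 3 indicates a seasonal period of 3.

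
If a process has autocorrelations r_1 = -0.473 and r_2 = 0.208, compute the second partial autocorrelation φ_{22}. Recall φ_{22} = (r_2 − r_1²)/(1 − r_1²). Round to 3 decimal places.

-0.020

φ_{22} = (r_2 − r_1²) / (1 − r_1²)
r_1² = (-0.473)² = 0.223729
Numerator = 0.208 − 0.2237 = -0.0157; denominator = 1 − 0.2237 = 0.7763
φ_{22} = -0.0157 / 0.7763 = -0.020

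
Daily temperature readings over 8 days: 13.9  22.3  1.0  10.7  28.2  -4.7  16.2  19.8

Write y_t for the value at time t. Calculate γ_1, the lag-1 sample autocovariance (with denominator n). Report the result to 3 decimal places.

Mean ȳ = (13.9 + 22.3 + 1.0 + 10.7 + 28.2 − 4.7 + 16.2 + 19.8)/8 = 13.4250
Deviations: 0.4750, 8.8750, -12.4250, -2.7250, 14.7750, -18.1250, 2.7750, 6.3750
Σ_{t=1}^{7}(y_t−ȳ)(y_{t+1}−ȳ) = -412.8631
γ_1 = -412.8631 / 8 = -51.608

-51.608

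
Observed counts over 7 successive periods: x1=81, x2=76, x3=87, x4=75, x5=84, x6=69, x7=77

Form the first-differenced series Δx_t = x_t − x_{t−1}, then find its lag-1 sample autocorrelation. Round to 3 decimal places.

-0.844

First differences Δx: -5, 11, -12, 9, -15, 8
Mean of differences = -0.6667
Numerator Σ(Δx_t−Δx̄)(Δx_{t+1}−Δx̄) = -555.1111
Denominator Σ(Δx_t−Δx̄)² = 657.3333
r_1(Δx) = -555.1111 / 657.3333 = -0.844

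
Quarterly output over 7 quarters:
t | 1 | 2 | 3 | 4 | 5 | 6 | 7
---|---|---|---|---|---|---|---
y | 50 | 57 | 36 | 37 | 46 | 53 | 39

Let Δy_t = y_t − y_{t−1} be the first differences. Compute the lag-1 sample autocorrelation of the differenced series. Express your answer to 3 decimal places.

-0.257

First differences Δy: 7, -21, 1, 9, 7, -14
Mean of differences = -1.8333
Numerator Σ(Δy_t−Δȳ)(Δy_{t+1}−Δȳ) = -204.6944
Denominator Σ(Δy_t−Δȳ)² = 796.8333
r_1(Δy) = -204.6944 / 796.8333 = -0.257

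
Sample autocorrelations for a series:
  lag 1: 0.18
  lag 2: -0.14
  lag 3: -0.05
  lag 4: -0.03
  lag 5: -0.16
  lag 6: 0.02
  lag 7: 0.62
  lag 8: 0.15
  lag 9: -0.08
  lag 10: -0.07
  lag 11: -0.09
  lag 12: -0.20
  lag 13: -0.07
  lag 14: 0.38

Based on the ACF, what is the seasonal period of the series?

7

The largest autocorrelation is r_7 = 0.62, with a weaker echo at lag 14 (0.38); the remaining lags stay at or below 0.18.
The dominant spike at lag 7 indicates a seasonal period of 7.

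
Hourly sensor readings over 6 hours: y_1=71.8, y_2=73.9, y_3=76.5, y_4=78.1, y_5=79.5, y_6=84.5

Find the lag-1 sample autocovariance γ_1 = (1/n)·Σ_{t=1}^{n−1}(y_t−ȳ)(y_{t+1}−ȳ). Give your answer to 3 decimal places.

Mean ȳ = (71.8 + 73.9 + 76.5 + 78.1 + 79.5 + 84.5)/6 = 77.3833
Σ_{t=1}^{5}(y_t−ȳ)(y_{t+1}−ȳ) = 38.4731
γ_1 = 38.4731 / 6 = 6.412

6.412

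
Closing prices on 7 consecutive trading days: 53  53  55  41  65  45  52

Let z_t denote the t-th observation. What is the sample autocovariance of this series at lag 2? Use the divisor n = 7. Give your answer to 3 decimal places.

15.429

Mean z̄ = (53 + 53 + 55 + 41 + 65 + 45 + 52)/7 = 52.0000
Deviations: 1.0000, 1.0000, 3.0000, -11.0000, 13.0000, -7.0000, 0.0000
Σ_{t=1}^{5}(z_t−z̄)(z_{t+2}−z̄) = 108.0000
γ_2 = 108.0000 / 7 = 15.429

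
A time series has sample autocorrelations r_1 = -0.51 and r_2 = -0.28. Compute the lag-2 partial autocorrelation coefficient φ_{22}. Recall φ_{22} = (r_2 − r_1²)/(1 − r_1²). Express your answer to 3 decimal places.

-0.730

φ_{22} = (r_2 − r_1²) / (1 − r_1²)
r_1² = (-0.51)² = 0.2601
Numerator = -0.28 − 0.2601 = -0.5401; denominator = 1 − 0.2601 = 0.7399
φ_{22} = -0.5401 / 0.7399 = -0.730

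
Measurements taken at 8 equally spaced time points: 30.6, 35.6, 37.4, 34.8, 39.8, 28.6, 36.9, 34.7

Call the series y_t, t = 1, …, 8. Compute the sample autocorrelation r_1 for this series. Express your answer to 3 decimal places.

Mean ȳ = (30.6 + 35.6 + 37.4 + 34.8 + 39.8 + 28.6 + 36.9 + 34.7)/8 = 34.8000
Deviations from mean: -4.2000, 0.8000, 2.6000, 0.0000, 5.0000, -6.2000, 2.1000, -0.1000
Numerator Σ_{t=1}^{7}(y_t−ȳ)(y_{t+1}−ȳ) = -45.5100
Denominator Σ(y_t−ȳ)² = 92.9000
r_1 = -45.5100 / 92.9000 = -0.490

-0.490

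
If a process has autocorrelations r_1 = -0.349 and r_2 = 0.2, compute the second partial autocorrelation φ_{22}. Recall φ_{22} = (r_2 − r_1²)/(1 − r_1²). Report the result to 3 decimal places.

φ_{22} = (r_2 − r_1²) / (1 − r_1²)
r_1² = (-0.349)² = 0.121801
Numerator = 0.2 − 0.1218 = 0.0782; denominator = 1 − 0.1218 = 0.8782
φ_{22} = 0.0782 / 0.8782 = 0.089

0.089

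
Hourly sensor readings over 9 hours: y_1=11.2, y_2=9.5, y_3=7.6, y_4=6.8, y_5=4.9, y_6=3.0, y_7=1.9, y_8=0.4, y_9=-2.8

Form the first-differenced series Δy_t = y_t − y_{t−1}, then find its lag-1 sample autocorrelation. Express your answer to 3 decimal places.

-0.159

First differences Δy: -1.7, -1.9, -0.8, -1.9, -1.9, -1.1, -1.5, -3.2
Mean of differences = -1.7500
Numerator Σ(Δy_t−Δȳ)(Δy_{t+1}−Δȳ) = -0.5675
Denominator Σ(Δy_t−Δȳ)² = 3.5600
r_1(Δy) = -0.5675 / 3.5600 = -0.159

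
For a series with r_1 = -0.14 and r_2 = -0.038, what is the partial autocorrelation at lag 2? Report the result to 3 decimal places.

-0.059

φ_{22} = (r_2 − r_1²) / (1 − r_1²)
r_1² = (-0.14)² = 0.0196
Numerator = -0.038 − 0.0196 = -0.0576; denominator = 1 − 0.0196 = 0.9804
φ_{22} = -0.0576 / 0.9804 = -0.059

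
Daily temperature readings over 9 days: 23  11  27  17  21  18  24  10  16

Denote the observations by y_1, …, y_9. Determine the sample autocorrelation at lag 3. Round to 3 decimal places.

Mean ȳ = (23 + 11 + 27 + 17 + 21 + 18 + 24 + 10 + 16)/9 = 18.5556
Numerator Σ_{t=1}^{6}(y_t−ȳ)(y_{t+3}−ȳ) = -58.0370
Denominator Σ(y_t−ȳ)² = 266.2222
r_3 = -58.0370 / 266.2222 = -0.218

-0.218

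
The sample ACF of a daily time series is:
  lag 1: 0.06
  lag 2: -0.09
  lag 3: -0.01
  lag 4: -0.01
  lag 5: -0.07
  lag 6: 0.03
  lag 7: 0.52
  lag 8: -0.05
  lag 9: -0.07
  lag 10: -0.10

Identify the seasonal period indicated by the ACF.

The largest autocorrelation is r_7 = 0.52; the remaining lags stay at or below 0.06.
The dominant spike at lag 7 indicates a seasonal period of 7.

7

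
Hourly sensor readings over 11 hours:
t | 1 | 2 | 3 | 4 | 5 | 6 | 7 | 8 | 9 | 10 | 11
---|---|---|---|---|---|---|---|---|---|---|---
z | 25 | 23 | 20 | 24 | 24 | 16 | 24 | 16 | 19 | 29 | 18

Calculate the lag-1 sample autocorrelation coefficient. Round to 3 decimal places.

-0.394

Mean z̄ = (25 + 23 + 20 + 24 + 24 + 16 + 24 + 16 + 19 + 29 + 18)/11 = 21.6364
Numerator Σ_{t=1}^{10}(z_t−z̄)(z_{t+1}−z̄) = -67.2231
Denominator Σ(z_t−z̄)² = 170.5455
r_1 = -67.2231 / 170.5455 = -0.394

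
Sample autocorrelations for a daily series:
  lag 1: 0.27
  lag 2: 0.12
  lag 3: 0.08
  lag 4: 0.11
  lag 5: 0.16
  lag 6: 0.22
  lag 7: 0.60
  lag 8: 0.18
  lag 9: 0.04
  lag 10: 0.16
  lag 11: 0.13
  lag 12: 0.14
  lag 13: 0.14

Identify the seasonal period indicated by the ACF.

7

The largest autocorrelation is r_7 = 0.60; the remaining lags stay at or below 0.27. The elevated value at lag 1 (0.27), dropping to 0.12 at lag 2, reflects decaying short-term dependence rather than seasonality.
The dominant spike at lag 7 indicates a seasonal period of 7.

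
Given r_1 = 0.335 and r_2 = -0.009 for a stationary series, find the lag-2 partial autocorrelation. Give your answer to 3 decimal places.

-0.137

φ_{22} = (r_2 − r_1²) / (1 − r_1²)
r_1² = (0.335)² = 0.112225
Numerator = -0.009 − 0.1122 = -0.1212; denominator = 1 − 0.1122 = 0.8878
φ_{22} = -0.1212 / 0.8878 = -0.137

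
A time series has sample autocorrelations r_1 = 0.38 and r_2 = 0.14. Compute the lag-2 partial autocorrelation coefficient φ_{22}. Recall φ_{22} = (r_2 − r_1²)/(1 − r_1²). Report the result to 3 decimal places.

-0.005

φ_{22} = (r_2 − r_1²) / (1 − r_1²)
r_1² = (0.38)² = 0.1444
Numerator = 0.14 − 0.1444 = -0.0044; denominator = 1 − 0.1444 = 0.8556
φ_{22} = -0.0044 / 0.8556 = -0.005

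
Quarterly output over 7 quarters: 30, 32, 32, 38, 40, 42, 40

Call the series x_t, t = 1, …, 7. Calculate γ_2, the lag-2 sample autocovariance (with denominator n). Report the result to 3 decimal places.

3.895

Mean x̄ = (30 + 32 + 32 + 38 + 40 + 42 + 40)/7 = 36.2857
Deviations: -6.2857, -4.2857, -4.2857, 1.7143, 3.7143, 5.7143, 3.7143
Σ_{t=1}^{5}(x_t−x̄)(x_{t+2}−x̄) = 27.2653
γ_2 = 27.2653 / 7 = 3.895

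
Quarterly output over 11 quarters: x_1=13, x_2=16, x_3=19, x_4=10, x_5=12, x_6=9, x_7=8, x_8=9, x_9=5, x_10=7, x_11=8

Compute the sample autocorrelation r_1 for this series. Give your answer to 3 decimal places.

Mean x̄ = (13 + 16 + 19 + 10 + 12 + 9 + 8 + 9 + 5 + 7 + 8)/11 = 10.5455
Numerator Σ_{t=1}^{10}(x_t−x̄)(x_{t+1}−x̄) = 96.9752
Denominator Σ(x_t−x̄)² = 170.7273
r_1 = 96.9752 / 170.7273 = 0.568

0.568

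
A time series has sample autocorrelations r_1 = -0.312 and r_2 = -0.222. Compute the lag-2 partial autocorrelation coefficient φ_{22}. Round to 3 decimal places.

φ_{22} = (r_2 − r_1²) / (1 − r_1²)
r_1² = (-0.312)² = 0.097344
Numerator = -0.222 − 0.0973 = -0.3193; denominator = 1 − 0.0973 = 0.9027
φ_{22} = -0.3193 / 0.9027 = -0.354

-0.354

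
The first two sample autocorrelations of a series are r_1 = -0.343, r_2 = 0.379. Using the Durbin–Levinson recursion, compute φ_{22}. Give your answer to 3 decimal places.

0.296

φ_{22} = (r_2 − r_1²) / (1 − r_1²)
r_1² = (-0.343)² = 0.117649
Numerator = 0.379 − 0.1176 = 0.2614; denominator = 1 − 0.1176 = 0.8824
φ_{22} = 0.2614 / 0.8824 = 0.296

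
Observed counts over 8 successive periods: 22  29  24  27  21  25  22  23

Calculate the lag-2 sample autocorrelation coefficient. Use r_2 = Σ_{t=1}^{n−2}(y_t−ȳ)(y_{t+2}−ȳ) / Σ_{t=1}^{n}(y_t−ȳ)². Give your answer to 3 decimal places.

0.432

Mean ȳ = (22 + 29 + 24 + 27 + 21 + 25 + 22 + 23)/8 = 24.1250
Numerator Σ_{t=1}^{6}(y_t−ȳ)(y_{t+2}−ȳ) = 22.8438
Denominator Σ(y_t−ȳ)² = 52.8750
r_2 = 22.8438 / 52.8750 = 0.432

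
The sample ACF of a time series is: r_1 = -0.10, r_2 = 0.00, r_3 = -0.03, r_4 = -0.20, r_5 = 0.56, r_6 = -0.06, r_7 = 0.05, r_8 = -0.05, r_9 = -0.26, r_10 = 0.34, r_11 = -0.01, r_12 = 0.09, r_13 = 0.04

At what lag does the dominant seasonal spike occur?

5

The largest autocorrelation is r_5 = 0.56, with a weaker echo at lag 10 (0.34); the remaining lags stay at or below 0.09.
The dominant spike at lag 5 indicates a seasonal period of 5.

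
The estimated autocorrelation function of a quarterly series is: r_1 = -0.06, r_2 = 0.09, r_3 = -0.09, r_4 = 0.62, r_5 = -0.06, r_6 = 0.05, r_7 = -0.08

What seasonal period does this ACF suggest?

The largest autocorrelation is r_4 = 0.62; the remaining lags stay at or below 0.09.
The dominant spike at lag 4 indicates a seasonal period of 4.

4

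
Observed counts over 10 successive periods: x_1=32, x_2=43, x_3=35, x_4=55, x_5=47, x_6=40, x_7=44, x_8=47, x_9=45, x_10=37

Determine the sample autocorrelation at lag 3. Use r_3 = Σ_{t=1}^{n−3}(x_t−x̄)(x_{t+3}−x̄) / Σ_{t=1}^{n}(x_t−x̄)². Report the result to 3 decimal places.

Mean x̄ = (32 + 43 + 35 + 55 + 47 + 40 + 44 + 47 + 45 + 37)/10 = 42.5000
Σ(x_t−x̄)(x_{t+3}−x̄) = (-131.2500) + (2.2500) + (18.7500) + (18.7500) + (20.2500) + (-6.2500) + (-8.2500) = -85.7500
Denominator Σ(x_t−x̄)² = 408.5000
r_3 = -85.7500 / 408.5000 = -0.210

-0.210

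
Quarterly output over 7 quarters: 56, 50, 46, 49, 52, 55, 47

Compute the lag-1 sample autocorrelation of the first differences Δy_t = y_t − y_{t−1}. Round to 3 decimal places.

0.087

First differences Δy: -6, -4, 3, 3, 3, -8
Mean of differences = -1.5000
Numerator Σ(Δy_t−Δȳ)(Δy_{t+1}−Δȳ) = 11.2500
Denominator Σ(Δy_t−Δȳ)² = 129.5000
r_1(Δy) = 11.2500 / 129.5000 = 0.087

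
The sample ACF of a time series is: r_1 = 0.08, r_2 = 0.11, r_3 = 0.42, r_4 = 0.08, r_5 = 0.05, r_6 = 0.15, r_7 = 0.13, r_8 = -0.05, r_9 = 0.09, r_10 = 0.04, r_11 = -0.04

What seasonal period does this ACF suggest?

The largest autocorrelation is r_3 = 0.42, with a weaker echo at lag 6 (0.15); the remaining lags stay at or below 0.13.
The dominant spike at lag 3 indicates a seasonal period of 3.

3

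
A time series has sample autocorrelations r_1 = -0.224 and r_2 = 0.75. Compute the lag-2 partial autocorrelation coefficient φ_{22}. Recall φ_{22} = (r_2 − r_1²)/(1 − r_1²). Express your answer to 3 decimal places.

0.737

φ_{22} = (r_2 − r_1²) / (1 − r_1²)
r_1² = (-0.224)² = 0.050176
Numerator = 0.75 − 0.0502 = 0.6998; denominator = 1 − 0.0502 = 0.9498
φ_{22} = 0.6998 / 0.9498 = 0.737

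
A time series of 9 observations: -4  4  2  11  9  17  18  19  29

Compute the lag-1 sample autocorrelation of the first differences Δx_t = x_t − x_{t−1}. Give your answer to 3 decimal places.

-0.699

First differences Δx: 8, -2, 9, -2, 8, 1, 1, 10
Mean of differences = 4.1250
Numerator Σ(Δx_t−Δx̄)(Δx_{t+1}−Δx̄) = -127.8906
Denominator Σ(Δx_t−Δx̄)² = 182.8750
r_1(Δx) = -127.8906 / 182.8750 = -0.699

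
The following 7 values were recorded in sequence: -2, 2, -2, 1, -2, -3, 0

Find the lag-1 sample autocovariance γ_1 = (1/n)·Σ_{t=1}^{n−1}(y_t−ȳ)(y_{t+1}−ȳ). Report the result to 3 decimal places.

Mean ȳ = (-2 + 2 − 2 + 1 − 2 − 3 + 0)/7 = -0.8571
Σ_{t=1}^{6}(y_t−ȳ)(y_{t+1}−ȳ) = -10.1633
γ_1 = -10.1633 / 7 = -1.452

-1.452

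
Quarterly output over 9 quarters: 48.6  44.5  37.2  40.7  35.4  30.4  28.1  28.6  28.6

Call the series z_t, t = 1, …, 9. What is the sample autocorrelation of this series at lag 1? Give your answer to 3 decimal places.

0.610

Mean z̄ = (48.6 + 44.5 + 37.2 + 40.7 + 35.4 + 30.4 + 28.1 + 28.6 + 28.6)/9 = 35.7889
Numerator Σ_{t=1}^{8}(z_t−z̄)(z_{t+1}−z̄) = 279.3965
Denominator Σ(z_t−z̄)² = 457.7889
r_1 = 279.3965 / 457.7889 = 0.610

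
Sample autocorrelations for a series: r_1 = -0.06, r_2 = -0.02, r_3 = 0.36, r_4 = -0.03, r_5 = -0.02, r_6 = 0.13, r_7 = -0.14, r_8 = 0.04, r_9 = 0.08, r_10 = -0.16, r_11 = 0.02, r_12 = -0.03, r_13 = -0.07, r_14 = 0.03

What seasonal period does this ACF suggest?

The largest autocorrelation is r_3 = 0.36; the remaining lags stay at or below 0.13.
The dominant spike at lag 3 indicates a seasonal period of 3.

3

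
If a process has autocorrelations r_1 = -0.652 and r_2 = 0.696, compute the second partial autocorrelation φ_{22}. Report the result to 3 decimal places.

φ_{22} = (r_2 − r_1²) / (1 − r_1²)
r_1² = (-0.652)² = 0.425104
Numerator = 0.696 − 0.4251 = 0.2709; denominator = 1 − 0.4251 = 0.5749
φ_{22} = 0.2709 / 0.5749 = 0.471

0.471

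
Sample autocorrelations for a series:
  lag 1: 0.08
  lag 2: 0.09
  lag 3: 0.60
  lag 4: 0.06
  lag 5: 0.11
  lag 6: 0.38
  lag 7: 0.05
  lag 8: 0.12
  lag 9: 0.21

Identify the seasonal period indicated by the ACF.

The largest autocorrelation is r_3 = 0.60, with weaker echoes at lags 6 (0.38) and 9 (0.21); the remaining lags stay at or below 0.12.
The dominant spike at lag 3 indicates a seasonal period of 3.

3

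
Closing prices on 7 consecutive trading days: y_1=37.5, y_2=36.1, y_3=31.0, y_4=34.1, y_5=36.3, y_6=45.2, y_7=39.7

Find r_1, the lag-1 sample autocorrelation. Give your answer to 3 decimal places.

Mean ȳ = (37.5 + 36.1 + 31.0 + 34.1 + 36.3 + 45.2 + 39.7)/7 = 37.1286
Deviations from mean: 0.3714, -1.0286, -6.1286, -3.0286, -0.8286, 8.0714, 2.5714
Σ(y_t−ȳ)(y_{t+1}−ȳ) = (-0.3820) + (6.3037) + (18.5608) + (2.5094) + (-6.6878) + (20.7551) = 41.0592
Denominator Σ(y_t−ȳ)² = 120.3743
r_1 = 41.0592 / 120.3743 = 0.341

0.341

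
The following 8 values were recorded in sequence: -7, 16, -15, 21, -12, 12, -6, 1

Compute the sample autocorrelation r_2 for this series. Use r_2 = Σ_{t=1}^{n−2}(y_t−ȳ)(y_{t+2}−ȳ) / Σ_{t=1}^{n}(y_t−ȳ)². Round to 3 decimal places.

0.737

Mean ȳ = (-7 + 16 − 15 + 21 − 12 + 12 − 6 + 1)/8 = 1.2500
Deviations from mean: -8.2500, 14.7500, -16.2500, 19.7500, -13.2500, 10.7500, -7.2500, -0.2500
Numerator Σ_{t=1}^{6}(y_t−ȳ)(y_{t+2}−ȳ) = 946.3750
Denominator Σ(y_t−ȳ)² = 1283.5000
r_2 = 946.3750 / 1283.5000 = 0.737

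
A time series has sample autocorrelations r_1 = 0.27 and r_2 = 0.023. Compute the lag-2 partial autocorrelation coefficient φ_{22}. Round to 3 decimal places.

-0.054

φ_{22} = (r_2 − r_1²) / (1 − r_1²)
r_1² = (0.27)² = 0.0729
Numerator = 0.023 − 0.0729 = -0.0499; denominator = 1 − 0.0729 = 0.9271
φ_{22} = -0.0499 / 0.9271 = -0.054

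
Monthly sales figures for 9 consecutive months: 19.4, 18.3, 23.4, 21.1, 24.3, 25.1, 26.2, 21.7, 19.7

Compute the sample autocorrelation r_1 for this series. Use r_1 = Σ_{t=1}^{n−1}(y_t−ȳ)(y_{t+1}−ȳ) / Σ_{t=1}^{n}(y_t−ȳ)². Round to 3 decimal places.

0.326

Mean ȳ = (19.4 + 18.3 + 23.4 + 21.1 + 24.3 + 25.1 + 26.2 + 21.7 + 19.7)/9 = 22.1333
Numerator Σ_{t=1}^{8}(y_t−ȳ)(y_{t+1}−ȳ) = 19.8589
Denominator Σ(y_t−ȳ)² = 60.9800
r_1 = 19.8589 / 60.9800 = 0.326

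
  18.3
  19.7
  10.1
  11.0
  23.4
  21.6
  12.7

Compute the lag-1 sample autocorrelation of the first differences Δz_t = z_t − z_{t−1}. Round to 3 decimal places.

First differences Δz: 1.4, -9.6, 0.9, 12.4, -1.8, -8.9
Mean of differences = -0.9333
Numerator Σ(Δz_t−Δz̄)(Δz_{t+1}−Δz̄) = -16.3178
Denominator Σ(Δz_t−Δz̄)² = 325.9133
r_1(Δz) = -16.3178 / 325.9133 = -0.050

-0.050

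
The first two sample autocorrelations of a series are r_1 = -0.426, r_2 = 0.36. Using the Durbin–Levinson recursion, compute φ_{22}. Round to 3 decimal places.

0.218

φ_{22} = (r_2 − r_1²) / (1 − r_1²)
r_1² = (-0.426)² = 0.181476
Numerator = 0.36 − 0.1815 = 0.1785; denominator = 1 − 0.1815 = 0.8185
φ_{22} = 0.1785 / 0.8185 = 0.218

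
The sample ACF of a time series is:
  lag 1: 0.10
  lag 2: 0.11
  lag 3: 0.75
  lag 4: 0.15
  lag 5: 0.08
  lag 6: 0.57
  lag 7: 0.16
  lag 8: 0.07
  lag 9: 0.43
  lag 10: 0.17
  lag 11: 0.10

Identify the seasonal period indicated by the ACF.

3

The largest autocorrelation is r_3 = 0.75, with weaker echoes at lags 6 (0.57) and 9 (0.43); the remaining lags stay at or below 0.17.
The dominant spike at lag 3 indicates a seasonal period of 3.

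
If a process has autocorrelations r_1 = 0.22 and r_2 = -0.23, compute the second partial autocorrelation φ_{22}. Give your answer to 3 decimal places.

-0.293

φ_{22} = (r_2 − r_1²) / (1 − r_1²)
r_1² = (0.22)² = 0.0484
Numerator = -0.23 − 0.0484 = -0.2784; denominator = 1 − 0.0484 = 0.9516
φ_{22} = -0.2784 / 0.9516 = -0.293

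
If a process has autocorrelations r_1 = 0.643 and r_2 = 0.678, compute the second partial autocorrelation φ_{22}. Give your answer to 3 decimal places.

φ_{22} = (r_2 − r_1²) / (1 − r_1²)
r_1² = (0.643)² = 0.413449
Numerator = 0.678 − 0.4134 = 0.2646; denominator = 1 − 0.4134 = 0.5866
φ_{22} = 0.2646 / 0.5866 = 0.451

0.451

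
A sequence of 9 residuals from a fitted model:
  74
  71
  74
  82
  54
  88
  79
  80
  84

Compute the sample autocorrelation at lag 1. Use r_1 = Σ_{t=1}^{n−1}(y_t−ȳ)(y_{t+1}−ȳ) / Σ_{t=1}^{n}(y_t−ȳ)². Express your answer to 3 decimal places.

-0.391

Mean ȳ = (74 + 71 + 74 + 82 + 54 + 88 + 79 + 80 + 84)/9 = 76.2222
Numerator Σ_{t=1}^{8}(y_t−ȳ)(y_{t+1}−ȳ) = -307.1605
Denominator Σ(y_t−ȳ)² = 785.5556
r_1 = -307.1605 / 785.5556 = -0.391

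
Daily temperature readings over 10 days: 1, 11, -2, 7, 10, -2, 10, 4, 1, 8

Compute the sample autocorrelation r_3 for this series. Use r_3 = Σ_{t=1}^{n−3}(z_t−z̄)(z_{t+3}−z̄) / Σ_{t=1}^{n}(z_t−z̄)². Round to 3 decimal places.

0.522

Mean z̄ = (1 + 11 − 2 + 7 + 10 − 2 + 10 + 4 + 1 + 8)/10 = 4.8000
Numerator Σ_{t=1}^{7}(z_t−z̄)(z_{t+3}−z̄) = 119.8800
Denominator Σ(z_t−z̄)² = 229.6000
r_3 = 119.8800 / 229.6000 = 0.522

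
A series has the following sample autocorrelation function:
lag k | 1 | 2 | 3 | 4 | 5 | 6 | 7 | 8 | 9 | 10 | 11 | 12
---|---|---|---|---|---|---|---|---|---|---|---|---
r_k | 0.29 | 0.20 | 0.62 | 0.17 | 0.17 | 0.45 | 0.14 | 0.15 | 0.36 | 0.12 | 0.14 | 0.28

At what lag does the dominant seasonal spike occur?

The largest autocorrelation is r_3 = 0.62, with weaker echoes at lags 6 (0.45) and 9 (0.36); the remaining lags stay at or below 0.29. The elevated value at lag 1 (0.29), dropping to 0.20 at lag 2, reflects decaying short-term dependence rather than seasonality.
The dominant spike at lag 3 indicates a seasonal period of 3.

3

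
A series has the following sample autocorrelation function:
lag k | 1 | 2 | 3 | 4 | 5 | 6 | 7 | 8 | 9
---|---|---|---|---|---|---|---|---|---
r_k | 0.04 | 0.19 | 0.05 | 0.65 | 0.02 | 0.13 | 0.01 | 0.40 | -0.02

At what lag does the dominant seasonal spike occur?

The largest autocorrelation is r_4 = 0.65, with a weaker echo at lag 8 (0.40); the remaining lags stay at or below 0.19.
The dominant spike at lag 4 indicates a seasonal period of 4.

4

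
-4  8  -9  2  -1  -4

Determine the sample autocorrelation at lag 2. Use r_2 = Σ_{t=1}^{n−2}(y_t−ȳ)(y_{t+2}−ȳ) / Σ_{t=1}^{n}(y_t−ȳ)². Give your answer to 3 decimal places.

Mean ȳ = (-4 + 8 − 9 + 2 − 1 − 4)/6 = -1.3333
Σ(y_t−ȳ)(y_{t+2}−ȳ) = (20.4444) + (31.1111) + (-2.5556) + (-8.8889) = 40.1111
Denominator Σ(y_t−ȳ)² = 171.3333
r_2 = 40.1111 / 171.3333 = 0.234

0.234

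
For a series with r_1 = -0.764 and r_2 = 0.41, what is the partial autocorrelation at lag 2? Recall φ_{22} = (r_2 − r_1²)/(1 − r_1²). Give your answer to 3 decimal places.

-0.417

φ_{22} = (r_2 − r_1²) / (1 − r_1²)
r_1² = (-0.764)² = 0.583696
Numerator = 0.41 − 0.5837 = -0.1737; denominator = 1 − 0.5837 = 0.4163
φ_{22} = -0.1737 / 0.4163 = -0.417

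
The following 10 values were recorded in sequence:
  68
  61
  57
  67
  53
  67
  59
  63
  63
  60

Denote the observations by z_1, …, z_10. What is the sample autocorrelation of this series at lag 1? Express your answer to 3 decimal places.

Mean z̄ = (68 + 61 + 57 + 67 + 53 + 67 + 59 + 63 + 63 + 60)/10 = 61.8000
Numerator Σ_{t=1}^{9}(z_t−z̄)(z_{t+1}−z̄) = -136.2400
Denominator Σ(z_t−z̄)² = 207.6000
r_1 = -136.2400 / 207.6000 = -0.656

-0.656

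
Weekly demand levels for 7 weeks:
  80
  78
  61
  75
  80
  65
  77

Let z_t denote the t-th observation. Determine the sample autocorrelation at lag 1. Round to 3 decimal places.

-0.343

Mean z̄ = (80 + 78 + 61 + 75 + 80 + 65 + 77)/7 = 73.7143
Numerator Σ_{t=1}^{6}(z_t−z̄)(z_{t+1}−z̄) = -119.2245
Denominator Σ(z_t−z̄)² = 347.4286
r_1 = -119.2245 / 347.4286 = -0.343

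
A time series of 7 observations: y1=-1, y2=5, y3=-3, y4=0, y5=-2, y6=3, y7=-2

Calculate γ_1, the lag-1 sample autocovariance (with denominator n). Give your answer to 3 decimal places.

Mean ȳ = (-1 + 5 − 3 + 0 − 2 + 3 − 2)/7 = 0.0000
Σ_{t=1}^{6}(y_t−ȳ)(y_{t+1}−ȳ) = -32.0000
γ_1 = -32.0000 / 7 = -4.571

-4.571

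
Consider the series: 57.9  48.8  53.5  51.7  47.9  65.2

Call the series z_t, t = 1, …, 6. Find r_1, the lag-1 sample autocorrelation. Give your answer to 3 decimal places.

-0.326

Mean z̄ = (57.9 + 48.8 + 53.5 + 51.7 + 47.9 + 65.2)/6 = 54.1667
Deviations from mean: 3.7333, -5.3667, -0.6667, -2.4667, -6.2667, 11.0333
Numerator Σ_{t=1}^{5}(z_t−z̄)(z_{t+1}−z̄) = -68.4978
Denominator Σ(z_t−z̄)² = 210.2733
r_1 = -68.4978 / 210.2733 = -0.326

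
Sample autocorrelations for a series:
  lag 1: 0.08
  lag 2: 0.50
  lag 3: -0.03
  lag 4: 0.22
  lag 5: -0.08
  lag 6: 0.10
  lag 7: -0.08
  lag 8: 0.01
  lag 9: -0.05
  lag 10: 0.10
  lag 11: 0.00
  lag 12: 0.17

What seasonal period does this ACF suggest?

The largest autocorrelation is r_2 = 0.50, with weaker echoes at lags 4 (0.22) and 12 (0.17); the remaining lags stay at or below 0.10.
The dominant spike at lag 2 indicates a seasonal period of 2.

2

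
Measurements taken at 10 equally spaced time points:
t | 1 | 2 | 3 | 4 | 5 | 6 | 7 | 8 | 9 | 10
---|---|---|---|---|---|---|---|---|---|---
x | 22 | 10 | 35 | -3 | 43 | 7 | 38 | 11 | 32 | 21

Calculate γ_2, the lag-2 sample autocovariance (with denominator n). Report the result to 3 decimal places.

161.928

Mean x̄ = (22 + 10 + 35 − 3 + 43 + 7 + 38 + 11 + 32 + 21)/10 = 21.6000
Σ_{t=1}^{8}(x_t−x̄)(x_{t+2}−x̄) = 1619.2800
γ_2 = 1619.2800 / 10 = 161.928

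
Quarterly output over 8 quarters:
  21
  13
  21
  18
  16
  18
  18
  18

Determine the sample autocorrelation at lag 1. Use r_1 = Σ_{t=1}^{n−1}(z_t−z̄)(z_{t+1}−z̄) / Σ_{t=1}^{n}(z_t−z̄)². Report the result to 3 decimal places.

Mean z̄ = (21 + 13 + 21 + 18 + 16 + 18 + 18 + 18)/8 = 17.8750
Deviations from mean: 3.1250, -4.8750, 3.1250, 0.1250, -1.8750, 0.1250, 0.1250, 0.1250
Numerator Σ_{t=1}^{7}(z_t−z̄)(z_{t+1}−z̄) = -30.5156
Denominator Σ(z_t−z̄)² = 46.8750
r_1 = -30.5156 / 46.8750 = -0.651

-0.651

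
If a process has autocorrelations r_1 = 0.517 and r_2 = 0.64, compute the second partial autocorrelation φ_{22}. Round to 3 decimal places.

φ_{22} = (r_2 − r_1²) / (1 − r_1²)
r_1² = (0.517)² = 0.267289
Numerator = 0.64 − 0.2673 = 0.3727; denominator = 1 − 0.2673 = 0.7327
φ_{22} = 0.3727 / 0.7327 = 0.509

0.509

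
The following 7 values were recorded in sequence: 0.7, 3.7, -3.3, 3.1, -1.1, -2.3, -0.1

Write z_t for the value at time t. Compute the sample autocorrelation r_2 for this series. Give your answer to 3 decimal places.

Mean z̄ = (0.7 + 3.7 − 3.3 + 3.1 − 1.1 − 2.3 − 0.1)/7 = 0.1000
Deviations from mean: 0.6000, 3.6000, -3.4000, 3.0000, -1.2000, -2.4000, -0.2000
Numerator Σ_{t=1}^{5}(z_t−z̄)(z_{t+2}−z̄) = 5.8800
Denominator Σ(z_t−z̄)² = 41.1200
r_2 = 5.8800 / 41.1200 = 0.143

0.143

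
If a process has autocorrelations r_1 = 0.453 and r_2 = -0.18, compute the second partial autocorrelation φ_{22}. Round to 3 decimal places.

-0.485

φ_{22} = (r_2 − r_1²) / (1 − r_1²)
r_1² = (0.453)² = 0.205209
Numerator = -0.18 − 0.2052 = -0.3852; denominator = 1 − 0.2052 = 0.7948
φ_{22} = -0.3852 / 0.7948 = -0.485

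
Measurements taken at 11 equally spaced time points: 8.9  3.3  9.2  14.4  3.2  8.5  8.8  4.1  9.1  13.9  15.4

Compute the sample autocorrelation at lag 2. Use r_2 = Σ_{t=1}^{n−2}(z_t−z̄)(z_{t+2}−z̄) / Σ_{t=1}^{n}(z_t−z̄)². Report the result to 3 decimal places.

Mean z̄ = (8.9 + 3.3 + 9.2 + 14.4 + 3.2 + 8.5 + 8.8 + 4.1 + 9.1 + 13.9 + 15.4)/11 = 8.9818
Numerator Σ_{t=1}^{9}(z_t−z̄)(z_{t+2}−z̄) = -54.5443
Denominator Σ(z_t−z̄)² = 184.6164
r_2 = -54.5443 / 184.6164 = -0.295

-0.295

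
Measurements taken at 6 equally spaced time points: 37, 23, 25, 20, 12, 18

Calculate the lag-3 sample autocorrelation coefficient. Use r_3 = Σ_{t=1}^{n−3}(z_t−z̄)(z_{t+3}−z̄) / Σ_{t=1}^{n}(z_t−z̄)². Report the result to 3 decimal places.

-0.149

Mean z̄ = (37 + 23 + 25 + 20 + 12 + 18)/6 = 22.5000
Deviations from mean: 14.5000, 0.5000, 2.5000, -2.5000, -10.5000, -4.5000
Σ(z_t−z̄)(z_{t+3}−z̄) = (-36.2500) + (-5.2500) + (-11.2500) = -52.7500
Denominator Σ(z_t−z̄)² = 353.5000
r_3 = -52.7500 / 353.5000 = -0.149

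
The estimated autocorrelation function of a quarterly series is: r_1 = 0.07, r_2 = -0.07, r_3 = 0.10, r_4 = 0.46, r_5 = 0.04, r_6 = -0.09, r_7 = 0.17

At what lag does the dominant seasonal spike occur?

The largest autocorrelation is r_4 = 0.46; the remaining lags stay at or below 0.17.
The dominant spike at lag 4 indicates a seasonal period of 4.

4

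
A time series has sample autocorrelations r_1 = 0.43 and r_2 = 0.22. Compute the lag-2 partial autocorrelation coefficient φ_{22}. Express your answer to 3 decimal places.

0.043

φ_{22} = (r_2 − r_1²) / (1 − r_1²)
r_1² = (0.43)² = 0.1849
Numerator = 0.22 − 0.1849 = 0.0351; denominator = 1 − 0.1849 = 0.8151
φ_{22} = 0.0351 / 0.8151 = 0.043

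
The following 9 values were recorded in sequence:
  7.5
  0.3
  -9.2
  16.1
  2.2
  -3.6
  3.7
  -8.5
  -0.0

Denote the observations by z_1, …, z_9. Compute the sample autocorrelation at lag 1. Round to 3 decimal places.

Mean z̄ = (7.5 + 0.3 − 9.2 + 16.1 + 2.2 − 3.6 + 3.7 − 8.5 − 0.0)/9 = 0.9444
Numerator Σ_{t=1}^{8}(z_t−z̄)(z_{t+1}−z̄) = -167.7364
Denominator Σ(z_t−z̄)² = 495.9022
r_1 = -167.7364 / 495.9022 = -0.338

-0.338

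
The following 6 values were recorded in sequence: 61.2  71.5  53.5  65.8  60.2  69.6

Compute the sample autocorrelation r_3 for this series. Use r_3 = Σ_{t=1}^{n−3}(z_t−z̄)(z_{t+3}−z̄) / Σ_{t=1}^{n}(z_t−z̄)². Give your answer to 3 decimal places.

-0.417

Mean z̄ = (61.2 + 71.5 + 53.5 + 65.8 + 60.2 + 69.6)/6 = 63.6333
Σ(z_t−z̄)(z_{t+3}−z̄) = (-5.2722) + (-27.0089) + (-60.4622) = -92.7433
Denominator Σ(z_t−z̄)² = 222.5733
r_3 = -92.7433 / 222.5733 = -0.417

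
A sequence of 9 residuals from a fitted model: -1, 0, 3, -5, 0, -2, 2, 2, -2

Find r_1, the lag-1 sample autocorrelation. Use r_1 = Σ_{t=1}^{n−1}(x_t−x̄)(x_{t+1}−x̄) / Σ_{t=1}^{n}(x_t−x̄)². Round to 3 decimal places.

-0.382

Mean x̄ = (-1 + 0 + 3 − 5 + 0 − 2 + 2 + 2 − 2)/9 = -0.3333
Numerator Σ_{t=1}^{8}(x_t−x̄)(x_{t+1}−x̄) = -19.1111
Denominator Σ(x_t−x̄)² = 50.0000
r_1 = -19.1111 / 50.0000 = -0.382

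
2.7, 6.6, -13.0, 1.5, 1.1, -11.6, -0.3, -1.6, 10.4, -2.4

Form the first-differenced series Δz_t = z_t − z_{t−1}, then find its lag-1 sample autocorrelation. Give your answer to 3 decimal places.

First differences Δz: 3.9, -19.6, 14.5, -0.4, -12.7, 11.3, -1.3, 12.0, -12.8
Mean of differences = -0.5667
Numerator Σ(Δz_t−Δz̄)(Δz_{t+1}−Δz̄) = -686.9278
Denominator Σ(Δz_t−Δz̄)² = 1205.4000
r_1(Δz) = -686.9278 / 1205.4000 = -0.570

-0.570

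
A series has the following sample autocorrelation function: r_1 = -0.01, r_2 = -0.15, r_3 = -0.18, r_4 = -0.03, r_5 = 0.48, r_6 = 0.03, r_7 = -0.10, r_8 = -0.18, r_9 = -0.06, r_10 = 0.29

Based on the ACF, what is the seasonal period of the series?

The largest autocorrelation is r_5 = 0.48, with a weaker echo at lag 10 (0.29); the remaining lags stay at or below 0.03.
The dominant spike at lag 5 indicates a seasonal period of 5.

5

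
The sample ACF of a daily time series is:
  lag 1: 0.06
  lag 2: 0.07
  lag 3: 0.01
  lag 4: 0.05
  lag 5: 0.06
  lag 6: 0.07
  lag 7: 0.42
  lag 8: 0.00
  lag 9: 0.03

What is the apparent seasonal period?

The largest autocorrelation is r_7 = 0.42; the remaining lags stay at or below 0.07.
The dominant spike at lag 7 indicates a seasonal period of 7.

7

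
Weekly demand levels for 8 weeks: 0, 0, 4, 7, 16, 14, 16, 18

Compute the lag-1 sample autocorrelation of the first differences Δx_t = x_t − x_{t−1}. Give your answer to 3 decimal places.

-0.373

First differences Δx: 0, 4, 3, 9, -2, 2, 2
Mean of differences = 2.5714
Numerator Σ(Δx_t−Δx̄)(Δx_{t+1}−Δx̄) = -26.7551
Denominator Σ(Δx_t−Δx̄)² = 71.7143
r_1(Δx) = -26.7551 / 71.7143 = -0.373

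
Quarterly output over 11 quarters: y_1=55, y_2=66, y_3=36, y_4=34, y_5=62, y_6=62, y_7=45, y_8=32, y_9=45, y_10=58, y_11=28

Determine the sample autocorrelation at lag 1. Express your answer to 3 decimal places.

Mean ȳ = (55 + 66 + 36 + 34 + 62 + 62 + 45 + 32 + 45 + 58 + 28)/11 = 47.5455
Numerator Σ_{t=1}^{10}(y_t−ȳ)(y_{t+1}−ȳ) = -94.5702
Denominator Σ(y_t−ȳ)² = 1876.7273
r_1 = -94.5702 / 1876.7273 = -0.050

-0.050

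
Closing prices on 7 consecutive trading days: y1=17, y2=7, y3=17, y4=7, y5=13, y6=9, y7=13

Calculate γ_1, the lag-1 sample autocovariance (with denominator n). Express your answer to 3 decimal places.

-12.431

Mean ȳ = (17 + 7 + 17 + 7 + 13 + 9 + 13)/7 = 11.8571
Deviations: 5.1429, -4.8571, 5.1429, -4.8571, 1.1429, -2.8571, 1.1429
Σ_{t=1}^{6}(y_t−ȳ)(y_{t+1}−ȳ) = -87.0204
γ_1 = -87.0204 / 7 = -12.431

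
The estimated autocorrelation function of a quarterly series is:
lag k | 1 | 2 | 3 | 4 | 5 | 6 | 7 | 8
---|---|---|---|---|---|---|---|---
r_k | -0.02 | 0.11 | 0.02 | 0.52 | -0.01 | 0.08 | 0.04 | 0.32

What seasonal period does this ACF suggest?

4

The largest autocorrelation is r_4 = 0.52, with a weaker echo at lag 8 (0.32); the remaining lags stay at or below 0.11.
The dominant spike at lag 4 indicates a seasonal period of 4.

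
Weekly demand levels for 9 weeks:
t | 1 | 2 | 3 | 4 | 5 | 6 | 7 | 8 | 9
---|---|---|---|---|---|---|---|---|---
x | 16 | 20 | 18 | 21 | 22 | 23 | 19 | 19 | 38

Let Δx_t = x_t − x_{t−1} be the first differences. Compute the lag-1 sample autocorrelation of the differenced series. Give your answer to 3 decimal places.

First differences Δx: 4, -2, 3, 1, 1, -4, 0, 19
Mean of differences = 2.7500
Numerator Σ(Δx_t−Δx̄)(Δx_{t+1}−Δx̄) = -18.8125
Denominator Σ(Δx_t−Δx̄)² = 347.5000
r_1(Δx) = -18.8125 / 347.5000 = -0.054

-0.054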